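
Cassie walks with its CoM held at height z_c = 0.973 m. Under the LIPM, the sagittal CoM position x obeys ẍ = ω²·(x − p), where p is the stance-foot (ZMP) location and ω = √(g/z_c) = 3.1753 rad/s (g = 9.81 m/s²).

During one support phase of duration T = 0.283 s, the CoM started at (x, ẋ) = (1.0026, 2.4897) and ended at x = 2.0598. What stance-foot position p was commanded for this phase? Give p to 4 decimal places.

ωT = 3.1753·0.283 = 0.898610; cosh(ωT) = 1.431661, sinh(ωT) = 1.024526
x(T) = p + (x₀−p)·cosh(ωT) + (ẋ₀/ω)·sinh(ωT) ⇒ p·(1 − cosh) = x(T) − x₀·cosh − (ẋ₀/ω)·sinh
numerator   = 2.0598 − (1.0026)·1.431661 − (2.4897/3.1753)·1.024526 = -0.178897
denominator = 1 − 1.431661 = -0.431661
p = -0.178897 / -0.431661 = 0.4144

p = 0.4144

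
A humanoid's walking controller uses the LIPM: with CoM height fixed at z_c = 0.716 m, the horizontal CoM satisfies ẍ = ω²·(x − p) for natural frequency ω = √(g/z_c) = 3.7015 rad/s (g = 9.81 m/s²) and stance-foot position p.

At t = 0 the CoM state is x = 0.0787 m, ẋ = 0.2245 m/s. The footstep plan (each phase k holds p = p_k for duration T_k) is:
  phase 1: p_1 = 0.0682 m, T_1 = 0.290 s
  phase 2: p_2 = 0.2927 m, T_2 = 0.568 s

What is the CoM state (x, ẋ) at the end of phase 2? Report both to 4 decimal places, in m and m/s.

phase 1: p=0.0682, T=0.290, ωT=1.073435, cosh=1.633622, sinh=1.291789; start (x,ẋ)=(0.078700, 0.224500) → end (x,ẋ)=(0.163701, 0.416954)
phase 2: p=0.2927, T=0.568, ωT=2.102452, cosh=4.154187, sinh=4.032031; start (x,ẋ)=(0.163701, 0.416954) → end (x,ẋ)=(0.211003, -0.193140)

x = 0.2110, ẋ = -0.1931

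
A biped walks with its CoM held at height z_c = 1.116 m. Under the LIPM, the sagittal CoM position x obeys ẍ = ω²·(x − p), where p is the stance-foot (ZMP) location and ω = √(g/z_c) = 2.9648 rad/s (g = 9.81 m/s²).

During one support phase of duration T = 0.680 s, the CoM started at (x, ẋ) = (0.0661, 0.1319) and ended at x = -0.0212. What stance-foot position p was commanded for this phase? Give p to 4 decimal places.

p = 0.1552

ωT = 2.9648·0.680 = 2.016064; cosh(ωT) = 3.820946, sinh(ωT) = 3.687767
x(T) = p + (x₀−p)·cosh(ωT) + (ẋ₀/ω)·sinh(ωT) ⇒ p·(1 − cosh) = x(T) − x₀·cosh − (ẋ₀/ω)·sinh
numerator   = -0.0212 − (0.0661)·3.820946 − (0.1319/2.9648)·3.687767 = -0.437828
denominator = 1 − 3.820946 = -2.820946
p = -0.437828 / -2.820946 = 0.1552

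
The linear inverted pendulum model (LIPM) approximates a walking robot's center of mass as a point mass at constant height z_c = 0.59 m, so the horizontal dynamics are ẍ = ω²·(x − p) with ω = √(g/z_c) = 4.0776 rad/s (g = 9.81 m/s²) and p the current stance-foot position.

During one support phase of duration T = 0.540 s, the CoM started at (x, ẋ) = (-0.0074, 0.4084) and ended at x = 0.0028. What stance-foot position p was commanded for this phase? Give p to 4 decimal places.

ωT = 4.0776·0.540 = 2.201904; cosh(ωT) = 4.576403, sinh(ωT) = 4.465811
x(T) = p + (x₀−p)·cosh(ωT) + (ẋ₀/ω)·sinh(ωT) ⇒ p·(1 − cosh) = x(T) − x₀·cosh − (ẋ₀/ω)·sinh
numerator   = 0.0028 − (-0.0074)·4.576403 − (0.4084/4.0776)·4.465811 = -0.410617
denominator = 1 − 4.576403 = -3.576403
p = -0.410617 / -3.576403 = 0.1148

p = 0.1148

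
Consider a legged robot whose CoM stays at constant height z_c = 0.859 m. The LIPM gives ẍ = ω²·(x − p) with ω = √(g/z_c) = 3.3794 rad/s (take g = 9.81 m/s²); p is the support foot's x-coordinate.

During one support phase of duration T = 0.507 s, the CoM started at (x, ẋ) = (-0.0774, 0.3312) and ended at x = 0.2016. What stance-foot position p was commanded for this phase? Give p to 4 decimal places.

ωT = 3.3794·0.507 = 1.713356; cosh(ωT) = 2.863903, sinh(ωT) = 2.683643
x(T) = p + (x₀−p)·cosh(ωT) + (ẋ₀/ω)·sinh(ωT) ⇒ p·(1 − cosh) = x(T) − x₀·cosh − (ẋ₀/ω)·sinh
numerator   = 0.2016 − (-0.0774)·2.863903 − (0.3312/3.3794)·2.683643 = 0.160254
denominator = 1 − 2.863903 = -1.863903
p = 0.160254 / -1.863903 = -0.0860

p = -0.0860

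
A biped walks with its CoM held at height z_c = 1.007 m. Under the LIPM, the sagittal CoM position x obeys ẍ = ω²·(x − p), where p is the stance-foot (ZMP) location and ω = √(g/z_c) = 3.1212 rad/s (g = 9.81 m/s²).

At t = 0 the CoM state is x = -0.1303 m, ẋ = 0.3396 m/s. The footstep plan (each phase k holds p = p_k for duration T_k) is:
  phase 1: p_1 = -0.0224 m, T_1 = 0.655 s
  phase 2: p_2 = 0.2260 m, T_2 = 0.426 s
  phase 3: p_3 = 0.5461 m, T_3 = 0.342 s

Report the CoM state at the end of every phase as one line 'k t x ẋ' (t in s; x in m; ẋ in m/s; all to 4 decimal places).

phase 1: p=-0.0224, T=0.655, ωT=2.044386, cosh=3.926937, sinh=3.797477; start (x,ẋ)=(-0.130300, 0.339600) → end (x,ẋ)=(-0.032935, 0.054683)
phase 2: p=0.2260, T=0.426, ωT=1.329631, cosh=2.022112, sinh=1.757537; start (x,ẋ)=(-0.032935, 0.054683) → end (x,ẋ)=(-0.266803, -1.309843)
phase 3: p=0.5461, T=0.342, ωT=1.067450, cosh=1.625920, sinh=1.282036; start (x,ẋ)=(-0.266803, -1.309843) → end (x,ẋ)=(-1.313635, -5.382524)

1 0.6550 -0.0329 0.0547
2 1.0810 -0.2668 -1.3098
3 1.4230 -1.3136 -5.3825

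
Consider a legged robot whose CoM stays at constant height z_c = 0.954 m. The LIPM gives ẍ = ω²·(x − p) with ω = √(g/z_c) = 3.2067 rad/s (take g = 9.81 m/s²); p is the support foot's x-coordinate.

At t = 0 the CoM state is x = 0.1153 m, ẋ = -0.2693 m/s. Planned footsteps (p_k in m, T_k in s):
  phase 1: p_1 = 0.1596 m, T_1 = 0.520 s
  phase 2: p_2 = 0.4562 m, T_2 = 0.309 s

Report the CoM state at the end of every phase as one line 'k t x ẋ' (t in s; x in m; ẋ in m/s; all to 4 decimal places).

1 0.5200 -0.1765 -1.1019
2 0.8290 -0.9124 -4.0445

phase 1: p=0.1596, T=0.520, ωT=1.667484, cosh=2.743770, sinh=2.555049; start (x,ẋ)=(0.115300, -0.269300) → end (x,ẋ)=(-0.176523, -1.101859)
phase 2: p=0.4562, T=0.309, ωT=0.990870, cosh=1.532416, sinh=1.161162; start (x,ẋ)=(-0.176523, -1.101859) → end (x,ẋ)=(-0.912384, -4.044450)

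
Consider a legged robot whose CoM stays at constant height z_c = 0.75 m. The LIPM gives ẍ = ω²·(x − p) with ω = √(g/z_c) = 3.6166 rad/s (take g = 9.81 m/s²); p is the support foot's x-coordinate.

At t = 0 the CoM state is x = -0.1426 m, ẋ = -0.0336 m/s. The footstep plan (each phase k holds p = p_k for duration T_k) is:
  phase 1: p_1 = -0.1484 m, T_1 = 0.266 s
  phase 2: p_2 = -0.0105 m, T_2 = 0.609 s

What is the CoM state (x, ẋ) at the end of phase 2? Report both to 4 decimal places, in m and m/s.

phase 1: p=-0.1484, T=0.266, ωT=0.962016, cosh=1.499544, sinh=1.117422; start (x,ẋ)=(-0.142600, -0.033600) → end (x,ẋ)=(-0.150084, -0.026945)
phase 2: p=-0.0105, T=0.609, ωT=2.202509, cosh=4.579107, sinh=4.468582; start (x,ẋ)=(-0.150084, -0.026945) → end (x,ẋ)=(-0.682963, -2.379214)

x = -0.6830, ẋ = -2.3792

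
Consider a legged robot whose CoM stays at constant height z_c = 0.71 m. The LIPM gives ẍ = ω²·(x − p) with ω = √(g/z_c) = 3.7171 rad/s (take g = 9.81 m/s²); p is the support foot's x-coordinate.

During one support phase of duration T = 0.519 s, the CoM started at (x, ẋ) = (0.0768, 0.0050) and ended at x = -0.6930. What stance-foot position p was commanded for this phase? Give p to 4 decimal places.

ωT = 3.7171·0.519 = 1.929175; cosh(ωT) = 3.514548, sinh(ωT) = 3.369280
x(T) = p + (x₀−p)·cosh(ωT) + (ẋ₀/ω)·sinh(ωT) ⇒ p·(1 − cosh) = x(T) − x₀·cosh − (ẋ₀/ω)·sinh
numerator   = -0.6930 − (0.0768)·3.514548 − (0.0050/3.7171)·3.369280 = -0.967449
denominator = 1 − 3.514548 = -2.514548
p = -0.967449 / -2.514548 = 0.3847

p = 0.3847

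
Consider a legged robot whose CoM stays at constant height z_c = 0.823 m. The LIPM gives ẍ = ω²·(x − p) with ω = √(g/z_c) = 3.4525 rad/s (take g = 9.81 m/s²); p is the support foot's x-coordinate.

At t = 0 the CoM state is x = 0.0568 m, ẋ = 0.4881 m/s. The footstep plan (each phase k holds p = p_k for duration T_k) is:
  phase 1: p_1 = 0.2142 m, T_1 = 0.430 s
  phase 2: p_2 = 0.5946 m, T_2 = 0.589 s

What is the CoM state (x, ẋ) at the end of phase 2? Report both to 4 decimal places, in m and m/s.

phase 1: p=0.2142, T=0.430, ωT=1.484575, cosh=2.319844, sinh=2.093245; start (x,ẋ)=(0.056800, 0.488100) → end (x,ẋ)=(0.144991, -0.005203)
phase 2: p=0.5946, T=0.589, ωT=2.033523, cosh=3.885914, sinh=3.755040; start (x,ẋ)=(0.144991, -0.005203) → end (x,ẋ)=(-1.158201, -5.849076)

x = -1.1582, ẋ = -5.8491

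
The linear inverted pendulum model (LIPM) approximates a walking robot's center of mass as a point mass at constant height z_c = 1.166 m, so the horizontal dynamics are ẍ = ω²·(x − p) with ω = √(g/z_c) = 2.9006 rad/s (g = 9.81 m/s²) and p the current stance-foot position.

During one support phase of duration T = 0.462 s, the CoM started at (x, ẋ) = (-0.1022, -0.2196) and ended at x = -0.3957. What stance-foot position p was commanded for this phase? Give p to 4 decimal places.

p = 0.0504

ωT = 2.9006·0.462 = 1.340077; cosh(ωT) = 2.040582, sinh(ωT) = 1.778756
x(T) = p + (x₀−p)·cosh(ωT) + (ẋ₀/ω)·sinh(ωT) ⇒ p·(1 − cosh) = x(T) − x₀·cosh − (ẋ₀/ω)·sinh
numerator   = -0.3957 − (-0.1022)·2.040582 − (-0.2196/2.9006)·1.778756 = -0.052486
denominator = 1 − 2.040582 = -1.040582
p = -0.052486 / -1.040582 = 0.0504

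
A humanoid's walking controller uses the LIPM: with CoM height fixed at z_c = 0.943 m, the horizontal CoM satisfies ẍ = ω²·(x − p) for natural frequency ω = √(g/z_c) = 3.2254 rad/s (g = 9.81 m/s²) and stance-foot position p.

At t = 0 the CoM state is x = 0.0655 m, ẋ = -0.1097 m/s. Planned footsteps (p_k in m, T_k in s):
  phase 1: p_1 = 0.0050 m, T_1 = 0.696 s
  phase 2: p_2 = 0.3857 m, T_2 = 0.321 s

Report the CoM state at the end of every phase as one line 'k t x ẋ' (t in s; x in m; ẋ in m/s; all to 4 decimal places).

1 0.6960 0.1350 0.3871
2 1.0170 0.1359 -0.3811

phase 1: p=0.0050, T=0.696, ωT=2.244878, cosh=4.772604, sinh=4.666664; start (x,ẋ)=(0.065500, -0.109700) → end (x,ẋ)=(0.135023, 0.387083)
phase 2: p=0.3857, T=0.321, ωT=1.035353, cosh=1.585601, sinh=1.230500; start (x,ẋ)=(0.135023, 0.387083) → end (x,ẋ)=(0.135900, -0.381141)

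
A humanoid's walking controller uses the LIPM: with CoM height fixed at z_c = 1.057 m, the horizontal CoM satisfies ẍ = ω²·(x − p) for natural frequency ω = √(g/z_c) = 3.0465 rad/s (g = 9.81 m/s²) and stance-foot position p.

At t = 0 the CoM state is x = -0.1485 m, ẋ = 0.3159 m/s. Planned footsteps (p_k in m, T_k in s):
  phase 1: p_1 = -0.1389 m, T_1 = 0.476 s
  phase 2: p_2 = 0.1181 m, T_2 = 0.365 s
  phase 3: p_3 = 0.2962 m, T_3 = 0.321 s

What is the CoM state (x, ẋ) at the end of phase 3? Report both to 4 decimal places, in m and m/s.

phase 1: p=-0.1389, T=0.476, ωT=1.450134, cosh=2.249112, sinh=2.014573; start (x,ẋ)=(-0.148500, 0.315900) → end (x,ẋ)=(0.048405, 0.651576)
phase 2: p=0.1181, T=0.365, ωT=1.111973, cosh=1.684630, sinh=1.355720; start (x,ẋ)=(0.048405, 0.651576) → end (x,ẋ)=(0.290647, 0.809810)
phase 3: p=0.2962, T=0.321, ωT=0.977927, cosh=1.517514, sinh=1.141424; start (x,ẋ)=(0.290647, 0.809810) → end (x,ẋ)=(0.591183, 1.209588)

x = 0.5912, ẋ = 1.2096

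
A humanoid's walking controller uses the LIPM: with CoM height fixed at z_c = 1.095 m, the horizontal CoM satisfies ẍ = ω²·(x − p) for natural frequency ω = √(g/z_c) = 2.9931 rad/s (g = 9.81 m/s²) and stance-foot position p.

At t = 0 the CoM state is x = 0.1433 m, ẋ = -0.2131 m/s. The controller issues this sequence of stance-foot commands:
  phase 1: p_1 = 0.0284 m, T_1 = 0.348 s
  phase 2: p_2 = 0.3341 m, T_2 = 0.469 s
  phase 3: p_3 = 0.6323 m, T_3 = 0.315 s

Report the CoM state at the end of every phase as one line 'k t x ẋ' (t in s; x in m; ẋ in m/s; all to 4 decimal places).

phase 1: p=0.0284, T=0.348, ωT=1.041599, cosh=1.593317, sinh=1.240427; start (x,ẋ)=(0.143300, -0.213100) → end (x,ẋ)=(0.123157, 0.087056)
phase 2: p=0.3341, T=0.469, ωT=1.403764, cosh=2.158081, sinh=1.912411; start (x,ẋ)=(0.123157, 0.087056) → end (x,ẋ)=(-0.065508, -1.019570)
phase 3: p=0.6323, T=0.315, ωT=0.942827, cosh=1.478376, sinh=1.088851; start (x,ẋ)=(-0.065508, -1.019570) → end (x,ẋ)=(-0.770229, -3.781492)

1 0.3480 0.1232 0.0871
2 0.8170 -0.0655 -1.0196
3 1.1320 -0.7702 -3.7815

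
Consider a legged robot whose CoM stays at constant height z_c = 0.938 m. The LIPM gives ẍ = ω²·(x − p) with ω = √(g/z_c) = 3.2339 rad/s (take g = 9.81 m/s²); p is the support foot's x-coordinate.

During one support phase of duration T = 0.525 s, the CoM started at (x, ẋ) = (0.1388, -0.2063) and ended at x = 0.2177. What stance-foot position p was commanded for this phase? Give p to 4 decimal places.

p = 0.0031

ωT = 3.2339·0.525 = 1.697798; cosh(ωT) = 2.822495, sinh(ωT) = 2.639409
x(T) = p + (x₀−p)·cosh(ωT) + (ẋ₀/ω)·sinh(ωT) ⇒ p·(1 − cosh) = x(T) − x₀·cosh − (ẋ₀/ω)·sinh
numerator   = 0.2177 − (0.1388)·2.822495 − (-0.2063/3.2339)·2.639409 = -0.005687
denominator = 1 − 2.822495 = -1.822495
p = -0.005687 / -1.822495 = 0.0031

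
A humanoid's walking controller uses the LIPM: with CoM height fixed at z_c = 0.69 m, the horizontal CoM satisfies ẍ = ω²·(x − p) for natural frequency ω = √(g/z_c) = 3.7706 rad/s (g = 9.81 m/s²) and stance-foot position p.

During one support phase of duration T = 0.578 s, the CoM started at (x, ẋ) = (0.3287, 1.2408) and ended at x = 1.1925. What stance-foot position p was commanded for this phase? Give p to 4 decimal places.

ωT = 3.7706·0.578 = 2.179407; cosh(ωT) = 4.477084, sinh(ωT) = 4.363976
x(T) = p + (x₀−p)·cosh(ωT) + (ẋ₀/ω)·sinh(ωT) ⇒ p·(1 − cosh) = x(T) − x₀·cosh − (ẋ₀/ω)·sinh
numerator   = 1.1925 − (0.3287)·4.477084 − (1.2408/3.7706)·4.363976 = -1.715181
denominator = 1 − 4.477084 = -3.477084
p = -1.715181 / -3.477084 = 0.4933

p = 0.4933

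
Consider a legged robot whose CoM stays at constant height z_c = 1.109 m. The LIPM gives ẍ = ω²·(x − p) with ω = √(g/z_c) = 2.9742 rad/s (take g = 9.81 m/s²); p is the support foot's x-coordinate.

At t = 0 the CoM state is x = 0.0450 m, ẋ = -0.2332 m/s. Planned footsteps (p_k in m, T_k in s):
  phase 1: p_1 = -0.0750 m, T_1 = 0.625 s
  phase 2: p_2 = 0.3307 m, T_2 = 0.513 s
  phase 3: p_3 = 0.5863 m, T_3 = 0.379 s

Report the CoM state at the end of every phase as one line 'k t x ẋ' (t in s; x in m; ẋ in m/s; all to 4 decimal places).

1 0.6250 0.0739 0.3509
2 1.1380 -0.0292 -0.8282
3 1.5170 -0.8482 -3.9417

phase 1: p=-0.0750, T=0.625, ωT=1.858875, cosh=3.286181, sinh=3.130333; start (x,ẋ)=(0.045000, -0.233200) → end (x,ẋ)=(0.073900, 0.350891)
phase 2: p=0.3307, T=0.513, ωT=1.525765, cosh=2.408057, sinh=2.190602; start (x,ẋ)=(0.073900, 0.350891) → end (x,ẋ)=(-0.029246, -0.828163)
phase 3: p=0.5863, T=0.379, ωT=1.127222, cosh=1.705500, sinh=1.381568; start (x,ẋ)=(-0.029246, -0.828163) → end (x,ẋ)=(-0.848210, -3.941748)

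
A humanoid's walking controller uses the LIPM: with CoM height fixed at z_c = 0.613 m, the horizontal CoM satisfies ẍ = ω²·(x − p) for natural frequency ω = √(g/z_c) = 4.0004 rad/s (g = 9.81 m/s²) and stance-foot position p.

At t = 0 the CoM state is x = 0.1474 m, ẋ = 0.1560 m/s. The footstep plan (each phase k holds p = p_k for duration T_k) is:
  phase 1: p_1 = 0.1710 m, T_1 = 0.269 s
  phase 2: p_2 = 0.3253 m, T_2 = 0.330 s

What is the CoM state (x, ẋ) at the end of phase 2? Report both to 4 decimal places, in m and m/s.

phase 1: p=0.1710, T=0.269, ωT=1.076108, cosh=1.637080, sinh=1.296160; start (x,ẋ)=(0.147400, 0.156000) → end (x,ẋ)=(0.182910, 0.133015)
phase 2: p=0.3253, T=0.330, ωT=1.320132, cosh=2.005508, sinh=1.738408; start (x,ẋ)=(0.182910, 0.133015) → end (x,ẋ)=(0.097539, -0.723464)

x = 0.0975, ẋ = -0.7235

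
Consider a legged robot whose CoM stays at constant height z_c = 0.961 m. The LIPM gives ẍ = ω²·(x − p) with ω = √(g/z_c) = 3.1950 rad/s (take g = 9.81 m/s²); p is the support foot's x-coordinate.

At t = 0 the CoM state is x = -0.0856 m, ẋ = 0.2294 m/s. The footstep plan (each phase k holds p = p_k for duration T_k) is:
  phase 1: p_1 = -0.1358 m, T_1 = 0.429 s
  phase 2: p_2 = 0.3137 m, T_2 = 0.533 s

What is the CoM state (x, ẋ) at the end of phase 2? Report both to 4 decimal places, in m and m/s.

phase 1: p=-0.1358, T=0.429, ωT=1.370655, cosh=2.095935, sinh=1.841994; start (x,ẋ)=(-0.085600, 0.229400) → end (x,ẋ)=(0.101671, 0.776243)
phase 2: p=0.3137, T=0.533, ωT=1.702935, cosh=2.836093, sinh=2.653944; start (x,ẋ)=(0.101671, 0.776243) → end (x,ẋ)=(0.357155, 0.403625)

x = 0.3572, ẋ = 0.4036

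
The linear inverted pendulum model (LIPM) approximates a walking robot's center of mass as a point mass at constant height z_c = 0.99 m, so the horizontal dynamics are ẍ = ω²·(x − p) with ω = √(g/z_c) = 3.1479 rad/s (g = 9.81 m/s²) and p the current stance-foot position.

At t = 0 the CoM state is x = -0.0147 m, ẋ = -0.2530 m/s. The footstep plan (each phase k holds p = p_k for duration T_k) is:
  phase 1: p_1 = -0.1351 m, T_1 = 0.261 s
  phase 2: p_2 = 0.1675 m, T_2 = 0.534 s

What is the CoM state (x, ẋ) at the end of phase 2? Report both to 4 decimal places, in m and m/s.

x = -0.4206, ẋ = -1.7257

phase 1: p=-0.1351, T=0.261, ωT=0.821602, cosh=1.356933, sinh=0.917207; start (x,ẋ)=(-0.014700, -0.253000) → end (x,ẋ)=(-0.045442, 0.004324)
phase 2: p=0.1675, T=0.534, ωT=1.680979, cosh=2.778500, sinh=2.592309; start (x,ẋ)=(-0.045442, 0.004324) → end (x,ẋ)=(-0.420599, -1.725664)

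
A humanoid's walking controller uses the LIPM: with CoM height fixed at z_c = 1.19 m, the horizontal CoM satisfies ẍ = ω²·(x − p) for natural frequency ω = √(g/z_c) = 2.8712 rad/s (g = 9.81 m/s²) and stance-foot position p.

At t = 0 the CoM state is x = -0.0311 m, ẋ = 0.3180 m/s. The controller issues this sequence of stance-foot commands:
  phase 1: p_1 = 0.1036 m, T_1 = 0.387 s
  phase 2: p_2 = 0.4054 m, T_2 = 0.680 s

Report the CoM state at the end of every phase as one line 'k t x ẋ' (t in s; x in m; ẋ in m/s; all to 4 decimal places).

phase 1: p=0.1036, T=0.387, ωT=1.111154, cosh=1.683521, sinh=1.354342; start (x,ẋ)=(-0.031100, 0.318000) → end (x,ẋ)=(0.026830, 0.011567)
phase 2: p=0.4054, T=0.680, ωT=1.952416, cosh=3.593810, sinh=3.451879; start (x,ẋ)=(0.026830, 0.011567) → end (x,ẋ)=(-0.941202, -3.710451)

1 0.3870 0.0268 0.0116
2 1.0670 -0.9412 -3.7105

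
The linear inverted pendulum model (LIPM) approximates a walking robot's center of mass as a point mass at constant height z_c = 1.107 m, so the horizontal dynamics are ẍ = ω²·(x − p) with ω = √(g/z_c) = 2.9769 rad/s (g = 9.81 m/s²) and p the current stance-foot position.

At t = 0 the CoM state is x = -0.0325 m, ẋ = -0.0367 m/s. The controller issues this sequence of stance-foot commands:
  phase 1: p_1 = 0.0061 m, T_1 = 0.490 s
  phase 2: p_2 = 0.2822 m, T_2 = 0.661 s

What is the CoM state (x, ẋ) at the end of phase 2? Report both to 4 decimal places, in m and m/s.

phase 1: p=0.0061, T=0.490, ωT=1.458681, cosh=2.266413, sinh=2.033870; start (x,ẋ)=(-0.032500, -0.036700) → end (x,ẋ)=(-0.106458, -0.316886)
phase 2: p=0.2822, T=0.661, ωT=1.967731, cosh=3.647099, sinh=3.507325; start (x,ẋ)=(-0.106458, -0.316886) → end (x,ẋ)=(-1.508622, -5.213672)

x = -1.5086, ẋ = -5.2137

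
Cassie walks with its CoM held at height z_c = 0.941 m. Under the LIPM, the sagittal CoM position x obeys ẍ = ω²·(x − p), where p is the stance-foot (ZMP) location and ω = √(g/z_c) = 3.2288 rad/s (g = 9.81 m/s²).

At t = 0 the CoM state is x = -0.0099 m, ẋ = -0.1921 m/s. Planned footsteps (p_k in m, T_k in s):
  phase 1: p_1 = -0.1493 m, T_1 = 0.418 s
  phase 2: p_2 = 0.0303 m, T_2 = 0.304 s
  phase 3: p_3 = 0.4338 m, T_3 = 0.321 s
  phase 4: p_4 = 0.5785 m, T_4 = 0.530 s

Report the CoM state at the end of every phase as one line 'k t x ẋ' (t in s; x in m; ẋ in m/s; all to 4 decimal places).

phase 1: p=-0.1493, T=0.418, ωT=1.349638, cosh=2.057682, sinh=1.798348; start (x,ẋ)=(-0.009900, -0.192100) → end (x,ẋ)=(0.030547, 0.414146)
phase 2: p=0.0303, T=0.304, ωT=0.981555, cosh=1.521666, sinh=1.146938; start (x,ẋ)=(0.030547, 0.414146) → end (x,ẋ)=(0.177789, 0.631106)
phase 3: p=0.4338, T=0.321, ωT=1.036445, cosh=1.586945, sinh=1.232231; start (x,ẋ)=(0.177789, 0.631106) → end (x,ẋ)=(0.268378, -0.017042)
phase 4: p=0.5785, T=0.530, ωT=1.711264, cosh=2.858296, sinh=2.677659; start (x,ẋ)=(0.268378, -0.017042) → end (x,ẋ)=(-0.322052, -2.729906)

1 0.4180 0.0305 0.4141
2 0.7220 0.1778 0.6311
3 1.0430 0.2684 -0.0170
4 1.5730 -0.3221 -2.7299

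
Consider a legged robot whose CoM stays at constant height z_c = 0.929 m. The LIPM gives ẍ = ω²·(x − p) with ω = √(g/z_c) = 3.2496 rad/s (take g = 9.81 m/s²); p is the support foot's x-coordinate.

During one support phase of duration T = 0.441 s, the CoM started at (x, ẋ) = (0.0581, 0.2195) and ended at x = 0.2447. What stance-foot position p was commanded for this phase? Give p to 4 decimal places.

p = 0.0144

ωT = 3.2496·0.441 = 1.433074; cosh(ωT) = 2.215069, sinh(ωT) = 1.976494
x(T) = p + (x₀−p)·cosh(ωT) + (ẋ₀/ω)·sinh(ωT) ⇒ p·(1 − cosh) = x(T) − x₀·cosh − (ẋ₀/ω)·sinh
numerator   = 0.2447 − (0.0581)·2.215069 − (0.2195/3.2496)·1.976494 = -0.017501
denominator = 1 − 2.215069 = -1.215069
p = -0.017501 / -1.215069 = 0.0144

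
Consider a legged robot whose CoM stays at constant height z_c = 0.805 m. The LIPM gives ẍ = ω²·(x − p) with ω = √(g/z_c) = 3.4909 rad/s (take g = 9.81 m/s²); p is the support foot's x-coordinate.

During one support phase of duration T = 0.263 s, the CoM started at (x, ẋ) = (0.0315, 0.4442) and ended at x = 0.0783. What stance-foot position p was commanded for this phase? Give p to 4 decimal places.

p = 0.2243

ωT = 3.4909·0.263 = 0.918107; cosh(ωT) = 1.451909, sinh(ωT) = 1.052635
x(T) = p + (x₀−p)·cosh(ωT) + (ẋ₀/ω)·sinh(ωT) ⇒ p·(1 − cosh) = x(T) − x₀·cosh − (ẋ₀/ω)·sinh
numerator   = 0.0783 − (0.0315)·1.451909 − (0.4442/3.4909)·1.052635 = -0.101378
denominator = 1 − 1.451909 = -0.451909
p = -0.101378 / -0.451909 = 0.2243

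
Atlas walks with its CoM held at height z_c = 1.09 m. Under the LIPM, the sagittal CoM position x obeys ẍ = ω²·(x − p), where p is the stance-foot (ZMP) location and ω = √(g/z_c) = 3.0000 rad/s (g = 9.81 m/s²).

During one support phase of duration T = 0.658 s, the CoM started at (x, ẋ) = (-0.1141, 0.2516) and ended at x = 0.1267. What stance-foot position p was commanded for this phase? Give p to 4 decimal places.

p = -0.0934

ωT = 3.0000·0.658 = 1.974000; cosh(ωT) = 3.669158, sinh(ωT) = 3.530258
x(T) = p + (x₀−p)·cosh(ωT) + (ẋ₀/ω)·sinh(ωT) ⇒ p·(1 − cosh) = x(T) − x₀·cosh − (ẋ₀/ω)·sinh
numerator   = 0.1267 − (-0.1141)·3.669158 − (0.2516/3.0000)·3.530258 = 0.249280
denominator = 1 − 3.669158 = -2.669158
p = 0.249280 / -2.669158 = -0.0934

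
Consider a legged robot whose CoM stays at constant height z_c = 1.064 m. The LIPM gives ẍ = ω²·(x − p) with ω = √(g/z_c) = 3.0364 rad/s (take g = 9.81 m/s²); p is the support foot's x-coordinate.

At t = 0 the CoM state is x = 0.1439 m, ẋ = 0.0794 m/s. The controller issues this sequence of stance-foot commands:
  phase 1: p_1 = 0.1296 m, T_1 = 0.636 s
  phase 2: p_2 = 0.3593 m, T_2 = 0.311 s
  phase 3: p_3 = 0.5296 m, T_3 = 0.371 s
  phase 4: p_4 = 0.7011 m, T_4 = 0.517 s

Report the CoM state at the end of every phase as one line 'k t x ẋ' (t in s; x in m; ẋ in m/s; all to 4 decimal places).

1 0.6360 0.2682 0.4262
2 0.9470 0.3777 0.3291
3 1.3180 0.4202 -0.0759
4 1.8350 -0.0605 -2.1507

phase 1: p=0.1296, T=0.636, ωT=1.931150, cosh=3.521211, sinh=3.376230; start (x,ẋ)=(0.143900, 0.079400) → end (x,ẋ)=(0.268240, 0.426182)
phase 2: p=0.3593, T=0.311, ωT=0.944320, cosh=1.480005, sinh=1.091061; start (x,ẋ)=(0.268240, 0.426182) → end (x,ẋ)=(0.377669, 0.329077)
phase 3: p=0.5296, T=0.371, ωT=1.126504, cosh=1.704509, sinh=1.380345; start (x,ẋ)=(0.377669, 0.329077) → end (x,ẋ)=(0.420230, -0.075870)
phase 4: p=0.7011, T=0.517, ωT=1.569819, cosh=2.506930, sinh=2.298847; start (x,ẋ)=(0.420230, -0.075870) → end (x,ẋ)=(-0.060461, -2.150732)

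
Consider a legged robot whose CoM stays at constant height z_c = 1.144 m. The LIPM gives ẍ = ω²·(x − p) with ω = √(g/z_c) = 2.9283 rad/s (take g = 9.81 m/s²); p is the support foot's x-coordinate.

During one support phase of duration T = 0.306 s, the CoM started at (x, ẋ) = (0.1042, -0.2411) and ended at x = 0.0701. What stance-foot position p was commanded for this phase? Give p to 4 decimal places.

ωT = 2.9283·0.306 = 0.896060; cosh(ωT) = 1.429053, sinh(ωT) = 1.020878
x(T) = p + (x₀−p)·cosh(ωT) + (ẋ₀/ω)·sinh(ωT) ⇒ p·(1 − cosh) = x(T) − x₀·cosh − (ẋ₀/ω)·sinh
numerator   = 0.0701 − (0.1042)·1.429053 − (-0.2411/2.9283)·1.020878 = 0.005246
denominator = 1 − 1.429053 = -0.429053
p = 0.005246 / -0.429053 = -0.0122

p = -0.0122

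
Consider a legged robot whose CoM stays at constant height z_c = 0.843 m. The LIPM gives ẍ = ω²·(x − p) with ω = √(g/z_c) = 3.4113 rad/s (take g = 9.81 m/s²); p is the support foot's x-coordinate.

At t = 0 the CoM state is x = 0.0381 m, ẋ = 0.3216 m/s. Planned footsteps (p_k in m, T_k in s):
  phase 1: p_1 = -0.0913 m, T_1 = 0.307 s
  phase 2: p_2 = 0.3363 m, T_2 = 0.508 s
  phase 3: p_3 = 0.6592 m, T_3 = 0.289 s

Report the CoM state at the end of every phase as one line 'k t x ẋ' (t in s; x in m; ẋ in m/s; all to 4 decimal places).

1 0.3070 0.2336 1.0662
2 0.8150 0.8932 2.1500
3 1.1040 1.7434 4.2029

phase 1: p=-0.0913, T=0.307, ωT=1.047269, cosh=1.600376, sinh=1.249482; start (x,ẋ)=(0.038100, 0.321600) → end (x,ẋ)=(0.233583, 1.066230)
phase 2: p=0.3363, T=0.508, ωT=1.732940, cosh=2.917014, sinh=2.740250; start (x,ẋ)=(0.233583, 1.066230) → end (x,ẋ)=(0.893162, 2.150032)
phase 3: p=0.6592, T=0.289, ωT=0.985866, cosh=1.526624, sinh=1.153507; start (x,ẋ)=(0.893162, 2.150032) → end (x,ẋ)=(1.743391, 4.202922)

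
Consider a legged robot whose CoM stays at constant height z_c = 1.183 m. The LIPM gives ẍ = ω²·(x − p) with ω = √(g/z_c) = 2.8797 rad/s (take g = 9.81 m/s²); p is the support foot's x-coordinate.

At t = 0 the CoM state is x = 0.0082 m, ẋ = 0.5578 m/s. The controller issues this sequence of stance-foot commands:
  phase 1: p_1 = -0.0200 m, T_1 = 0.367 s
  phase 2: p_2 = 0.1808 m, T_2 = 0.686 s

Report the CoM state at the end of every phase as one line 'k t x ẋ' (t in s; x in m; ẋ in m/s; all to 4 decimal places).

phase 1: p=-0.0200, T=0.367, ωT=1.056850, cosh=1.612421, sinh=1.264872; start (x,ẋ)=(0.008200, 0.557800) → end (x,ẋ)=(0.270477, 1.002126)
phase 2: p=0.1808, T=0.686, ωT=1.975474, cosh=3.674367, sinh=3.535671; start (x,ẋ)=(0.270477, 1.002126) → end (x,ẋ)=(1.740707, 4.595238)

1 0.3670 0.2705 1.0021
2 1.0530 1.7407 4.5952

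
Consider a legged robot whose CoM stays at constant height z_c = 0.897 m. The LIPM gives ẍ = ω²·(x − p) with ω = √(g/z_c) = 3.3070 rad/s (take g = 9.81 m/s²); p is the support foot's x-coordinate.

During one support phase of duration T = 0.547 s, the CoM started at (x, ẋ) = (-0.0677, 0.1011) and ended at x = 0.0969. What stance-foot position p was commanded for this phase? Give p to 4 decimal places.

ωT = 3.3070·0.547 = 1.808929; cosh(ωT) = 3.133868, sinh(ωT) = 2.970039
x(T) = p + (x₀−p)·cosh(ωT) + (ẋ₀/ω)·sinh(ωT) ⇒ p·(1 − cosh) = x(T) − x₀·cosh − (ẋ₀/ω)·sinh
numerator   = 0.0969 − (-0.0677)·3.133868 − (0.1011/3.3070)·2.970039 = 0.218264
denominator = 1 − 3.133868 = -2.133868
p = 0.218264 / -2.133868 = -0.1023

p = -0.1023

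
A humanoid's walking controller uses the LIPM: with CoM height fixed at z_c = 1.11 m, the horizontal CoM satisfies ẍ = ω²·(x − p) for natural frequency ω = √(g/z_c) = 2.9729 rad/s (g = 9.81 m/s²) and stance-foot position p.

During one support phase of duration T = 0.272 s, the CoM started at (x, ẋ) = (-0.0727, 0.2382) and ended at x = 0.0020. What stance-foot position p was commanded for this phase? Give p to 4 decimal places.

ωT = 2.9729·0.272 = 0.808629; cosh(ωT) = 1.345148, sinh(ωT) = 0.899680
x(T) = p + (x₀−p)·cosh(ωT) + (ẋ₀/ω)·sinh(ωT) ⇒ p·(1 − cosh) = x(T) − x₀·cosh − (ẋ₀/ω)·sinh
numerator   = 0.0020 − (-0.0727)·1.345148 − (0.2382/2.9729)·0.899680 = 0.027707
denominator = 1 − 1.345148 = -0.345148
p = 0.027707 / -0.345148 = -0.0803

p = -0.0803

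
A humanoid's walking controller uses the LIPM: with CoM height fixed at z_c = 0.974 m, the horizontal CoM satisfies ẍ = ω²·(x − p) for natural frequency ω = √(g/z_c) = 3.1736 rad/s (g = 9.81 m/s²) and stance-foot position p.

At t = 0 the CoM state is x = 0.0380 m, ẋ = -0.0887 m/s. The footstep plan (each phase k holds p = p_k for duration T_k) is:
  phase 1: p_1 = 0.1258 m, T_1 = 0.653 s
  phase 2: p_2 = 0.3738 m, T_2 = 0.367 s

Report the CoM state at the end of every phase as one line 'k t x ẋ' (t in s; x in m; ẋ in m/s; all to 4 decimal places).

1 0.6530 -0.3377 -1.4470
2 1.0200 -1.5369 -5.8108

phase 1: p=0.1258, T=0.653, ωT=2.072361, cosh=4.034721, sinh=3.908833; start (x,ẋ)=(0.038000, -0.088700) → end (x,ẋ)=(-0.337698, -1.447045)
phase 2: p=0.3738, T=0.367, ωT=1.164711, cosh=1.758505, sinh=1.446492; start (x,ẋ)=(-0.337698, -1.447045) → end (x,ẋ)=(-1.536920, -5.810829)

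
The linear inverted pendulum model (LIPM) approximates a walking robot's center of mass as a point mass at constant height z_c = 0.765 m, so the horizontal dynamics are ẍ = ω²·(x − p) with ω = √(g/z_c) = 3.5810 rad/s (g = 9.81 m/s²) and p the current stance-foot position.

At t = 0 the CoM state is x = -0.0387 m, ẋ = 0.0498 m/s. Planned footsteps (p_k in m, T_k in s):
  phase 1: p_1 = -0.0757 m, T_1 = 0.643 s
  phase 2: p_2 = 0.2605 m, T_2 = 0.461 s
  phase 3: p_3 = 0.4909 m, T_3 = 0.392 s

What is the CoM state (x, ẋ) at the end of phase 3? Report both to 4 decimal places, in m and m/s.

x = 1.8193, ẋ = 5.0160

phase 1: p=-0.0757, T=0.643, ωT=2.302583, cosh=5.049990, sinh=4.949989; start (x,ẋ)=(-0.038700, 0.049800) → end (x,ẋ)=(0.179988, 0.907348)
phase 2: p=0.2605, T=0.461, ωT=1.650841, cosh=2.701625, sinh=2.509736; start (x,ẋ)=(0.179988, 0.907348) → end (x,ẋ)=(0.678899, 1.727722)
phase 3: p=0.4909, T=0.392, ωT=1.403752, cosh=2.158059, sinh=1.912385; start (x,ẋ)=(0.678899, 1.727722) → end (x,ẋ)=(1.819280, 5.015991)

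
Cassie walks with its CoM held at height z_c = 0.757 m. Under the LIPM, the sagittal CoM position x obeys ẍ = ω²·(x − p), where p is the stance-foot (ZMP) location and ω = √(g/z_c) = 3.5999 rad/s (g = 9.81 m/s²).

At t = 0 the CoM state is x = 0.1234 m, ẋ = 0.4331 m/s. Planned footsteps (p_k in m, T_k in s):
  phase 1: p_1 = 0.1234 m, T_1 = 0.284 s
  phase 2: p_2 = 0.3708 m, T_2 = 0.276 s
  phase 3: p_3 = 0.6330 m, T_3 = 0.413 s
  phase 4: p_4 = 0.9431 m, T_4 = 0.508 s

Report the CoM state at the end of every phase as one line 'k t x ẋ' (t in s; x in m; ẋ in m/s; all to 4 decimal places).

phase 1: p=0.1234, T=0.284, ωT=1.022372, cosh=1.569760, sinh=1.210019; start (x,ẋ)=(0.123400, 0.433100) → end (x,ẋ)=(0.268976, 0.679863)
phase 2: p=0.3708, T=0.276, ωT=0.993572, cosh=1.535559, sinh=1.165307; start (x,ẋ)=(0.268976, 0.679863) → end (x,ẋ)=(0.434519, 0.616820)
phase 3: p=0.6330, T=0.413, ωT=1.486759, cosh=2.324421, sinh=2.098316; start (x,ẋ)=(0.434519, 0.616820) → end (x,ẋ)=(0.531179, -0.065525)
phase 4: p=0.9431, T=0.508, ωT=1.828749, cosh=3.193354, sinh=3.032740; start (x,ẋ)=(0.531179, -0.065525) → end (x,ẋ)=(-0.427511, -4.706417)

1 0.2840 0.2690 0.6799
2 0.5600 0.4345 0.6168
3 0.9730 0.5312 -0.0655
4 1.4810 -0.4275 -4.7064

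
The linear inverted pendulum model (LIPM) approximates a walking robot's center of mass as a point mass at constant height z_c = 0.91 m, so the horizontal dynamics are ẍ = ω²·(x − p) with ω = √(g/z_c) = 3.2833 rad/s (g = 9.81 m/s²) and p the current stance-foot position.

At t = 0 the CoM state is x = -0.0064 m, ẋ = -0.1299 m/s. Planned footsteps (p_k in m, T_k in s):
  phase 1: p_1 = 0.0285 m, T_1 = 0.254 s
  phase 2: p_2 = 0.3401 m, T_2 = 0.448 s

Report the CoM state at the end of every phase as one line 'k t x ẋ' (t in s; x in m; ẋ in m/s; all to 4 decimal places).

phase 1: p=0.0285, T=0.254, ωT=0.833958, cosh=1.368370, sinh=0.934044; start (x,ẋ)=(-0.006400, -0.129900) → end (x,ẋ)=(-0.056210, -0.284781)
phase 2: p=0.3401, T=0.448, ωT=1.470918, cosh=2.291473, sinh=2.061758; start (x,ẋ)=(-0.056210, -0.284781) → end (x,ẋ)=(-0.746864, -3.335340)

1 0.2540 -0.0562 -0.2848
2 0.7020 -0.7469 -3.3353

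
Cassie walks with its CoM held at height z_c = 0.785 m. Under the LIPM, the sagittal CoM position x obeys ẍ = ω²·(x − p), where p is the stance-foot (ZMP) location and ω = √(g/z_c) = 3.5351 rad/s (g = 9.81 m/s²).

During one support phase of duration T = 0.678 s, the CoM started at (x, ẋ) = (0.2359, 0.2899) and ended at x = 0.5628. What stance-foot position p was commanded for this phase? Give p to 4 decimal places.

p = 0.2623

ωT = 3.5351·0.678 = 2.396798; cosh(ωT) = 5.539472, sinh(ωT) = 5.448463
x(T) = p + (x₀−p)·cosh(ωT) + (ẋ₀/ω)·sinh(ωT) ⇒ p·(1 − cosh) = x(T) − x₀·cosh − (ẋ₀/ω)·sinh
numerator   = 0.5628 − (0.2359)·5.539472 − (0.2899/3.5351)·5.448463 = -1.190769
denominator = 1 − 5.539472 = -4.539472
p = -1.190769 / -4.539472 = 0.2623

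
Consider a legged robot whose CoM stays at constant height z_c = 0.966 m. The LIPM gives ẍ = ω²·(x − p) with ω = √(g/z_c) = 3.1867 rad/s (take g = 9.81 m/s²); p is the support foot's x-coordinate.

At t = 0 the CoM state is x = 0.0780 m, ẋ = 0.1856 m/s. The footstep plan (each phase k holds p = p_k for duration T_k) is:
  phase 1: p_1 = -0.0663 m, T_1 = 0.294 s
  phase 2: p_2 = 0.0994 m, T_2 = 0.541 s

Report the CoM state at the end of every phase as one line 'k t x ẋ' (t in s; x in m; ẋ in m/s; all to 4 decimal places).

phase 1: p=-0.0663, T=0.294, ωT=0.936890, cosh=1.471938, sinh=1.080094; start (x,ẋ)=(0.078000, 0.185600) → end (x,ẋ)=(0.209008, 0.769863)
phase 2: p=0.0994, T=0.541, ωT=1.724005, cosh=2.892644, sinh=2.714294; start (x,ẋ)=(0.209008, 0.769863) → end (x,ẋ)=(1.072192, 3.175005)

1 0.2940 0.2090 0.7699
2 0.8350 1.0722 3.1750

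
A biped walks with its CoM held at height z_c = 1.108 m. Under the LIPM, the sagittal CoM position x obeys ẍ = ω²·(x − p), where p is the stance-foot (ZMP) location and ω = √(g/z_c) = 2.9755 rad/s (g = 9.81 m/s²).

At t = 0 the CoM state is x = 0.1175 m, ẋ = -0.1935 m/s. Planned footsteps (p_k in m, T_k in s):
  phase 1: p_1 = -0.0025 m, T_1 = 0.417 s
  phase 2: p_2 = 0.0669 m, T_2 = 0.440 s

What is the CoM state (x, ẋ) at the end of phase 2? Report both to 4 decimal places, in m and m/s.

x = 0.2882, ẋ = 0.6714

phase 1: p=-0.0025, T=0.417, ωT=1.240783, cosh=1.873740, sinh=1.584582; start (x,ẋ)=(0.117500, -0.193500) → end (x,ẋ)=(0.119302, 0.203222)
phase 2: p=0.0669, T=0.440, ωT=1.309220, cosh=1.986657, sinh=1.716627; start (x,ẋ)=(0.119302, 0.203222) → end (x,ẋ)=(0.288247, 0.671391)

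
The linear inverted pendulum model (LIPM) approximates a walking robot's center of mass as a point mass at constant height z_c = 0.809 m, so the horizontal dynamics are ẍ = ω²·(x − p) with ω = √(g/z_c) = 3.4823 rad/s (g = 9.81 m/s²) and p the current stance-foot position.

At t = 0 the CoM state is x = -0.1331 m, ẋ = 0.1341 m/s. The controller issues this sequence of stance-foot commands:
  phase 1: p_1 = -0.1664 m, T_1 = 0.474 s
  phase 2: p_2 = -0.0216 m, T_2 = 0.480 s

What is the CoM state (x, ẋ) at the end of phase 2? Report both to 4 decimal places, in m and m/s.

x = 0.5748, ẋ = 2.1721

phase 1: p=-0.1664, T=0.474, ωT=1.650610, cosh=2.701045, sinh=2.509113; start (x,ẋ)=(-0.133100, 0.134100) → end (x,ẋ)=(0.020168, 0.653168)
phase 2: p=-0.0216, T=0.480, ωT=1.671504, cosh=2.754064, sinh=2.566100; start (x,ẋ)=(0.020168, 0.653168) → end (x,ẋ)=(0.574751, 2.172106)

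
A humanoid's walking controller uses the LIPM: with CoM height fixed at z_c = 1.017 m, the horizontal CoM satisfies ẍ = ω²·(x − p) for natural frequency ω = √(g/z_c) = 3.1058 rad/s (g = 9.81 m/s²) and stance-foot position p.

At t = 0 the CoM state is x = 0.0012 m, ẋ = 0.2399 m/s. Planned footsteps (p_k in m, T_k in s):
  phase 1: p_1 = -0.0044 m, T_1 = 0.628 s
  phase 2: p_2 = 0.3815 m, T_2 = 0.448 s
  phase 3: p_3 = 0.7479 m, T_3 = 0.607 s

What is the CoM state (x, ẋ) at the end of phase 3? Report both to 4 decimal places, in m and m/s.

x = 2.1097, ẋ = 4.4488

phase 1: p=-0.0044, T=0.628, ωT=1.950442, cosh=3.587004, sinh=3.444793; start (x,ẋ)=(0.001200, 0.239900) → end (x,ẋ)=(0.281772, 0.920436)
phase 2: p=0.3815, T=0.448, ωT=1.391398, cosh=2.134598, sinh=1.885871; start (x,ẋ)=(0.281772, 0.920436) → end (x,ẋ)=(0.727518, 1.380639)
phase 3: p=0.7479, T=0.607, ωT=1.885221, cosh=3.369802, sinh=3.218006; start (x,ẋ)=(0.727518, 1.380639) → end (x,ẋ)=(2.109735, 4.448773)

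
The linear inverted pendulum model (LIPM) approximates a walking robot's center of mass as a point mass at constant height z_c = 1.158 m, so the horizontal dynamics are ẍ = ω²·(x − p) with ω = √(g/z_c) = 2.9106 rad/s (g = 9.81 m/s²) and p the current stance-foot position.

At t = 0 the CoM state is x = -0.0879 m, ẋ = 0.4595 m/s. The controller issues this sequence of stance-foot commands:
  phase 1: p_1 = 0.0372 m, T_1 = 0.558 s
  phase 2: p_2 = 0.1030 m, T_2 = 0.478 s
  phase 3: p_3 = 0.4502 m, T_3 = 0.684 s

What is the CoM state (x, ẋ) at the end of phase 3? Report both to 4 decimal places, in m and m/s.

x = 0.6321, ẋ = 0.6794

phase 1: p=0.0372, T=0.558, ωT=1.624115, cosh=2.635506, sinh=2.438420; start (x,ẋ)=(-0.087900, 0.459500) → end (x,ẋ)=(0.092455, 0.323147)
phase 2: p=0.1030, T=0.478, ωT=1.391267, cosh=2.134350, sinh=1.885590; start (x,ẋ)=(0.092455, 0.323147) → end (x,ẋ)=(0.289838, 0.631833)
phase 3: p=0.4502, T=0.684, ωT=1.990850, cosh=3.729168, sinh=3.592589; start (x,ẋ)=(0.289838, 0.631833) → end (x,ẋ)=(0.632065, 0.679378)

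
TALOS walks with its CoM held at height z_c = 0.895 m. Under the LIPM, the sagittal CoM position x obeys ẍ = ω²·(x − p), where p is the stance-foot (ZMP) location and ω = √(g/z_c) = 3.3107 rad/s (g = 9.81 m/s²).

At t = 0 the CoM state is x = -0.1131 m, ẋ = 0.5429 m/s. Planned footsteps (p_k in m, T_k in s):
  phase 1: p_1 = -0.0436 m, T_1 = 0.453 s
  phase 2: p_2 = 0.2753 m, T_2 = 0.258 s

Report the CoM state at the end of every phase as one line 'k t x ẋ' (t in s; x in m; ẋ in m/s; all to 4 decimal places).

phase 1: p=-0.0436, T=0.453, ωT=1.499747, cosh=2.351871, sinh=2.128685; start (x,ẋ)=(-0.113100, 0.542900) → end (x,ẋ)=(0.142014, 0.787034)
phase 2: p=0.2753, T=0.258, ωT=0.854161, cosh=1.387521, sinh=0.961881; start (x,ẋ)=(0.142014, 0.787034) → end (x,ẋ)=(0.319025, 0.667577)

1 0.4530 0.1420 0.7870
2 0.7110 0.3190 0.6676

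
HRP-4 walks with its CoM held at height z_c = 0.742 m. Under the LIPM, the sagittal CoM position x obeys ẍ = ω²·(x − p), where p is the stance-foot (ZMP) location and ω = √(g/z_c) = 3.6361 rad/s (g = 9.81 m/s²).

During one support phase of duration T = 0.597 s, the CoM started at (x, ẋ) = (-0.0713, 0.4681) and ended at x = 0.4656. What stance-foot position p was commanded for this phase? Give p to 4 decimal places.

ωT = 3.6361·0.597 = 2.170752; cosh(ωT) = 4.439481, sinh(ωT) = 4.325389
x(T) = p + (x₀−p)·cosh(ωT) + (ẋ₀/ω)·sinh(ωT) ⇒ p·(1 − cosh) = x(T) − x₀·cosh − (ẋ₀/ω)·sinh
numerator   = 0.4656 − (-0.0713)·4.439481 − (0.4681/3.6361)·4.325389 = 0.225298
denominator = 1 − 4.439481 = -3.439481
p = 0.225298 / -3.439481 = -0.0655

p = -0.0655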